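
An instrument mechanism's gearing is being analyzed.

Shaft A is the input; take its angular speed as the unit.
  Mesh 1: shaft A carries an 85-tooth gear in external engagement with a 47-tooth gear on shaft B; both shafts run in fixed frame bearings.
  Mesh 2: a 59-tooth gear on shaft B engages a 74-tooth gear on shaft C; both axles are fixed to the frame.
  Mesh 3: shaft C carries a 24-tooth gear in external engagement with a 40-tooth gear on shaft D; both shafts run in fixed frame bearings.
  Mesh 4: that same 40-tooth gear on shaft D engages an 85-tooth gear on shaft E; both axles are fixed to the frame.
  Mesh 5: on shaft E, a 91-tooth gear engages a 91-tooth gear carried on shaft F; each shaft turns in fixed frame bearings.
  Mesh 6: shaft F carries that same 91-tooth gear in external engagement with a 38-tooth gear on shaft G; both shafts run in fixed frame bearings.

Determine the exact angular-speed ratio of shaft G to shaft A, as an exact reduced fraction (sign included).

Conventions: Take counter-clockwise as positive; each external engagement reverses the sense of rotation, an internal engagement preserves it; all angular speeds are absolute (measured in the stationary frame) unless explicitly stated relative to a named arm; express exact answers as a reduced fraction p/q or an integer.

32214/33041

class = fixed-axis compound train [6 meshes; 6 ratios multiply, 6 sense flips]
mesh 1 [85T→47T]: running ratio 85/47, sense −
mesh 2 [59T→74T]: running ratio 5015/3478, sense +
mesh 3 [24T→40T]: running ratio 3009/3478, sense −
mesh 4 [40T→85T]: running ratio 708/1739, sense +
mesh 5 [91T→91T]: running ratio 708/1739, sense −
mesh 6 [91T→38T]: running ratio 32214/33041, sense +
ω_out/ω_in = 32214/33041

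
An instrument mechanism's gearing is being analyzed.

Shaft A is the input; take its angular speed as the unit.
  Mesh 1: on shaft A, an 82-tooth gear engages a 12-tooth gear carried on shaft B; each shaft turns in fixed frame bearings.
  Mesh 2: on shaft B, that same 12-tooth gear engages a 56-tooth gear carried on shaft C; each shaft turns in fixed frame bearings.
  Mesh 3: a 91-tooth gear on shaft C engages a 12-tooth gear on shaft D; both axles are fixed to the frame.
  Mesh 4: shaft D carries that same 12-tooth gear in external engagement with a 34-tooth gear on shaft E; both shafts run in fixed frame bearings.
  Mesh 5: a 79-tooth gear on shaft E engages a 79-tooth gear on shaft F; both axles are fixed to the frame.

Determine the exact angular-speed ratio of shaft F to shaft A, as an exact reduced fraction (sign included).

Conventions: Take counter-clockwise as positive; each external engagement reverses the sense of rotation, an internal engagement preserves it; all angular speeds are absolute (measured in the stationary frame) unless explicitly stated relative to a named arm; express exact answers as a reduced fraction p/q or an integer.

-533/136

class = fixed-axis compound train [5 meshes; 5 ratios multiply, 5 sense flips]
mesh 1 [82T→12T]: running ratio 41/6, sense −
mesh 2 [12T→56T]: running ratio 41/28, sense +
mesh 3 [91T→12T]: running ratio 533/48, sense −
mesh 4 [12T→34T]: running ratio 533/136, sense +
mesh 5 [79T→79T]: running ratio 533/136, sense −
ω_out/ω_in = -533/136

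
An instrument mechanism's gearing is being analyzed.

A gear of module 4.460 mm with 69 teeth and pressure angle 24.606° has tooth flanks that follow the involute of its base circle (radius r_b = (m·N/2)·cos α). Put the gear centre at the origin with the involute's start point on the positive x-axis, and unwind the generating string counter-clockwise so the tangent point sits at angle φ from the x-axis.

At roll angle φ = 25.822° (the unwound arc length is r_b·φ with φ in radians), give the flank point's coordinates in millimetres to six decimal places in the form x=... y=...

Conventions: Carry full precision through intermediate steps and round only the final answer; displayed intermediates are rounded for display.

x=153.391520 y=4.182573

class = single-mesh tooth geometry [base-circle involute, m = 4.460, 69T]
pitch radius r_p = m·N/2 = 4.460·69/2 = 153.870000
base radius r_b = r_p·cos α = 153.870000·cos 24.606° = 139.897452
roll angle φ = 25.822° = 0.45067892 rad
x = r_b·(cos φ + φ·sin φ) = 153.391520
y = r_b·(sin φ − φ·cos φ) = 4.182573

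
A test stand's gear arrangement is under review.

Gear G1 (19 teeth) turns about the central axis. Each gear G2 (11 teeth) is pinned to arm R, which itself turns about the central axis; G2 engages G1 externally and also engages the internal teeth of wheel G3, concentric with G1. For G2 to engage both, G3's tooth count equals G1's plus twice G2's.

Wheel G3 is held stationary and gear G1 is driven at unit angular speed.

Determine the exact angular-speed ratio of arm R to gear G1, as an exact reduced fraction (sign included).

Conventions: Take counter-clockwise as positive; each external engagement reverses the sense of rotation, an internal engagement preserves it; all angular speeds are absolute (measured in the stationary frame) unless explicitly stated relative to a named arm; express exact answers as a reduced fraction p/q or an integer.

topology: planetary set — G1 19T / G2 11T / G3 41T, arm = carrier (Willis)
ring teeth: 19 + 2·11 = 41
19(ω_sun−ω_arm) = −41(ω_ring−ω_arm),  ω_ring = 0, ω_sun = 1
19(1−ω_arm) = −41(0−ω_arm)  ⇒  60·ω_arm = 19  ⇒  ω_arm = 19/60
ω_out/ω_in = 19/60

19/60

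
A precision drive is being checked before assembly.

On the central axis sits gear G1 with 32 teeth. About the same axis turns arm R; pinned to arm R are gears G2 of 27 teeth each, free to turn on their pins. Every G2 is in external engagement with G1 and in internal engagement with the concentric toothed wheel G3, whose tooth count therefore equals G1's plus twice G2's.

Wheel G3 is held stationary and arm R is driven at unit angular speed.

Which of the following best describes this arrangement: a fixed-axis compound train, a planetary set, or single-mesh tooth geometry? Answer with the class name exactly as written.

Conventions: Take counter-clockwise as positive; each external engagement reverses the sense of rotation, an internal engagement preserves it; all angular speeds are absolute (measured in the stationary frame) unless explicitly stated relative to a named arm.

planetary set

planetary set (32T centre, 27T on arm, 86T internal) — Willis relation
classification: planetary set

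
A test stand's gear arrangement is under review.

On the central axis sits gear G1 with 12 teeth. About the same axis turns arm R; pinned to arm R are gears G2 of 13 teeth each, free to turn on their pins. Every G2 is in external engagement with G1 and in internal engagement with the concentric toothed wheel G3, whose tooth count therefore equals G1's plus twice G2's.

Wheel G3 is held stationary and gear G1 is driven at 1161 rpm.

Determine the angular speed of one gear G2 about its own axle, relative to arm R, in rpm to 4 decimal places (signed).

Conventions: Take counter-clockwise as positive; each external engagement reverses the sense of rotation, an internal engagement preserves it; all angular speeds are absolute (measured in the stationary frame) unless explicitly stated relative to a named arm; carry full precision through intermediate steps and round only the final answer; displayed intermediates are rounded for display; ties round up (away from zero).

planetary set (12T centre, 13T on arm, 38T internal) — Willis relation
normalise by the input: solve with ω_sun = 1, then scale by 1161 rpm
ring teeth: 12 + 2·13 = 38
12(ω_sun−ω_arm) = −38(ω_ring−ω_arm),  ω_ring = 0, ω_sun = 1
12(1−ω_arm) = −38(0−ω_arm)  ⇒  50·ω_arm = 12  ⇒  ω_arm = 6/25
sun–planet mesh: 12·(1−6/25) = −13·(ω_p−ω_arm)  ⇒  ω_p−ω_arm = -228/325
scale: ω_p−ω_arm = -228/325 × 1161 rpm = -814.4862 rpm

-814.4862 rpm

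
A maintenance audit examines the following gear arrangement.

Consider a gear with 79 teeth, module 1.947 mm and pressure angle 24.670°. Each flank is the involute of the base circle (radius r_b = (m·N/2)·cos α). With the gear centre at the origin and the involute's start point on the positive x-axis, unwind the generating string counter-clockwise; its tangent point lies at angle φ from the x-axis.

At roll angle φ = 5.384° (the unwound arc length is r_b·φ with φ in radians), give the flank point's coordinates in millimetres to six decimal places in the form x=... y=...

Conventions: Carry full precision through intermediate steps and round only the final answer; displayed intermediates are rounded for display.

recognized (one wheel, involute flank): single-mesh tooth geometry, m = 1.947, N = 79
pitch radius r_p = m·N/2 = 1.947·79/2 = 76.906500
base radius r_b = r_p·cos α = 76.906500·cos 24.670° = 69.887001
roll angle φ = 5.384° = 0.09396853 rad
x = r_b·(cos φ + φ·sin φ) = 70.194875
y = r_b·(sin φ − φ·cos φ) = 0.019313

x=70.194875 y=0.019313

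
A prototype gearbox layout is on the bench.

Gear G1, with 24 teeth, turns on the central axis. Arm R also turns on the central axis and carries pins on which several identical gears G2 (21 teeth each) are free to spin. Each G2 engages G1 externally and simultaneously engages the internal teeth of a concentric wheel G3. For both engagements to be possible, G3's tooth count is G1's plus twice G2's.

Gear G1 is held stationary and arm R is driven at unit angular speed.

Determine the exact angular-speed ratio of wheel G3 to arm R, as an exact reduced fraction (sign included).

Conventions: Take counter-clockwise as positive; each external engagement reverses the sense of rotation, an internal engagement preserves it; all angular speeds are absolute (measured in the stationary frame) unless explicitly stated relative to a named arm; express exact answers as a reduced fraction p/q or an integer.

recognized (axles ride arm R): planetary set, 24/21/66 teeth
ring teeth: 24 + 2·21 = 66
24(ω_sun−ω_arm) = −66(ω_ring−ω_arm),  ω_sun = 0, ω_arm = 1
ω_ring = 1 − (24/66)(0−1) = 15/11
ω_out/ω_in = 15/11

15/11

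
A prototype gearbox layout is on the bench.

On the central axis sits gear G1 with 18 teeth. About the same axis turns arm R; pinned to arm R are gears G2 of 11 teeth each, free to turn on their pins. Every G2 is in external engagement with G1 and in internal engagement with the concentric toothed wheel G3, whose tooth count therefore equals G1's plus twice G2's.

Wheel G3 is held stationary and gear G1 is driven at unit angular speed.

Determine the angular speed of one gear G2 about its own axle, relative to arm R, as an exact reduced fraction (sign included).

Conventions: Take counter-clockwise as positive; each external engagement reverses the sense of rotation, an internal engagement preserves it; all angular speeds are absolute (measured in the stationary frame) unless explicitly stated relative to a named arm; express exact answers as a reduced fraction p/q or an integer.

-360/319

topology: planetary set — G1 18T / G2 11T / G3 40T, arm = carrier (Willis)
ring teeth: 18 + 2·11 = 40
18(ω_sun−ω_arm) = −40(ω_ring−ω_arm),  ω_ring = 0, ω_sun = 1
18(1−ω_arm) = −40(0−ω_arm)  ⇒  58·ω_arm = 18  ⇒  ω_arm = 9/29
sun–planet mesh: 18·(1−9/29) = −11·(ω_p−ω_arm)  ⇒  ω_p−ω_arm = -360/319
exact speed ratio = -360/319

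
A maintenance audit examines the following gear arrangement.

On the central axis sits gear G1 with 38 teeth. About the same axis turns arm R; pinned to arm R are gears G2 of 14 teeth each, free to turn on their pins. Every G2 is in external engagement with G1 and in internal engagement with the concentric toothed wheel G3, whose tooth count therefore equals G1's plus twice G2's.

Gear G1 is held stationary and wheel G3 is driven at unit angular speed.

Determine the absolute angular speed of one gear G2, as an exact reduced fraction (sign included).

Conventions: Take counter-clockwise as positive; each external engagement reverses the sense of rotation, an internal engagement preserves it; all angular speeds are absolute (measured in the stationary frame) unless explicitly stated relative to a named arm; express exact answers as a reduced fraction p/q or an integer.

33/14

topology: planetary set — G1 38T / G2 14T / G3 66T, arm = carrier (Willis)
ring teeth: 38 + 2·14 = 66
38(ω_sun−ω_arm) = −66(ω_ring−ω_arm),  ω_sun = 0, ω_ring = 1
38(0−ω_arm) = −66(1−ω_arm)  ⇒  104·ω_arm = 66  ⇒  ω_arm = 33/52
sun–planet mesh: 38·(0−33/52) = −14·(ω_p−ω_arm)  ⇒  ω_p−ω_arm = 627/364
ω_p = 33/52 + 627/364 = 33/14
exact speed ratio = 33/14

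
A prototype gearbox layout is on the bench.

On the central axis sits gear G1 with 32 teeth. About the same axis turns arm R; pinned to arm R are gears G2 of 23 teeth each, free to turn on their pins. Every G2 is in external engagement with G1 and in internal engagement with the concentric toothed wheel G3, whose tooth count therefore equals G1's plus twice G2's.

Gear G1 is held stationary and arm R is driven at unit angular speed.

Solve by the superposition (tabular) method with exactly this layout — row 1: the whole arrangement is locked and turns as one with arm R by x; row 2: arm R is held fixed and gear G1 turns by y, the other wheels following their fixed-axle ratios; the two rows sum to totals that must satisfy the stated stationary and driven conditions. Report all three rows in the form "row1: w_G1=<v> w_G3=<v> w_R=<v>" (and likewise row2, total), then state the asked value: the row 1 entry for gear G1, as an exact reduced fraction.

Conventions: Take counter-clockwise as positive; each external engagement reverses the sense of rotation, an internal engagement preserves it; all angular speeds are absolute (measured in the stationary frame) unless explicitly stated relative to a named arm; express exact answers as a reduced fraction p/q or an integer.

row1: w_G1=1 w_G3=1 w_R=1
row2: w_G1=-1 w_G3=16/39 w_R=0
total: w_G1=0 w_G3=55/39 w_R=1
asked value: 1

topology: planetary set — G1 32T / G2 23T / G3 78T, arm = carrier (Willis)
superposition row 1 [locked train]: every member turns x
superposition row 2 [arm held]: sun y, ring −(32/78)·y, arm 0
boundary: total ω_sun = x + y = 0 and total ω_arm = x = 1  ⇒  y = -1, x = 1
row 2 ring = −(32/78)·(-1) = 16/39
totals (row 1 + row 2): sun 1 + (-1) = 0, ring 1 + 16/39 = 55/39, arm 1 + 0 = 1
asked cell (row1, sun) = 1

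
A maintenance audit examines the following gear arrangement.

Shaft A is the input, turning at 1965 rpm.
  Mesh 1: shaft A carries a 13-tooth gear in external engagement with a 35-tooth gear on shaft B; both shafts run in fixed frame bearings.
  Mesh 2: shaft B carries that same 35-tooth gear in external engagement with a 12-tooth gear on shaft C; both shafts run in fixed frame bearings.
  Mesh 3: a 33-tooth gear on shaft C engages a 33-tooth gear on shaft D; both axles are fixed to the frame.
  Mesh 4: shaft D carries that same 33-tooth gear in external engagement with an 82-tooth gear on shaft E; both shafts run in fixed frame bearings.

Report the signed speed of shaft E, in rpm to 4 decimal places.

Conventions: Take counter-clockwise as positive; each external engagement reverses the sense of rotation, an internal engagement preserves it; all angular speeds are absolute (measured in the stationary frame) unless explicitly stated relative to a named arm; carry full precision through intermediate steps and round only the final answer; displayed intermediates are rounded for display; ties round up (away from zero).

+856.6921 rpm

topology: fixed-axis compound train — 4 meshes, A→E
mesh 1 [13T→35T]: ω = 1965.0000×13/35 = 729.8571 rpm, sense flips to −
mesh 2 [35T→12T]: ω = 729.8571×35/12 = 2128.7500 rpm, sense flips to +
mesh 3 [33T→33T]: ω = 2128.7500×33/33 = 2128.7500 rpm, sense flips to −
mesh 4 [33T→82T]: ω = 2128.7500×33/82 = 856.6921 rpm, sense flips to +
signed output speed = +856.6921 rpm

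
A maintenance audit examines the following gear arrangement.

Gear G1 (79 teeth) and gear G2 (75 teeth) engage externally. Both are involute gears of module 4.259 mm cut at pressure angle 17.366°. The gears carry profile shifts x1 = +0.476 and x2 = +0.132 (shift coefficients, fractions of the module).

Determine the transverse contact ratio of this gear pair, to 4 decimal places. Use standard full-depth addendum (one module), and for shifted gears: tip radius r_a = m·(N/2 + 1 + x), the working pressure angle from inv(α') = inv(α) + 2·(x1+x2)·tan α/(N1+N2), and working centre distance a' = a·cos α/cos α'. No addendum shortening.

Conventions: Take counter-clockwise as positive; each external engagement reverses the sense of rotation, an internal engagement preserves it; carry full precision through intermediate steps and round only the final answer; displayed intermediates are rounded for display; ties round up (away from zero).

1.9084

recognized (one external pair, fixed centres): single-mesh tooth geometry, m = 4.259, N1 = 79, N2 = 75
base radii: r_b1 = 160.562153, r_b2 = 152.432423
tip radii: r_a1 = 174.516784, r_a2 = 164.533688
inv(α') = inv(17.366°) + 2·(+0.476+0.132)·tan α/(79+75) = 0.01210490  ⇒  α' = 18.70007°
a' = a·cos α / cos α' = 327.9430·cos 17.366°/cos 18.70007° = 330.438466
action lengths: √(r_a1²−r_b1²) = 68.380575, √(r_a2²−r_b2²) = 61.932954
base pitch p_b = π·m·cos α = 12.770149
CR = (68.380575 + 61.932954 − 330.438466·sin 18.70007°)/12.770149 = 1.908378
contact ratio ≈ 1.9084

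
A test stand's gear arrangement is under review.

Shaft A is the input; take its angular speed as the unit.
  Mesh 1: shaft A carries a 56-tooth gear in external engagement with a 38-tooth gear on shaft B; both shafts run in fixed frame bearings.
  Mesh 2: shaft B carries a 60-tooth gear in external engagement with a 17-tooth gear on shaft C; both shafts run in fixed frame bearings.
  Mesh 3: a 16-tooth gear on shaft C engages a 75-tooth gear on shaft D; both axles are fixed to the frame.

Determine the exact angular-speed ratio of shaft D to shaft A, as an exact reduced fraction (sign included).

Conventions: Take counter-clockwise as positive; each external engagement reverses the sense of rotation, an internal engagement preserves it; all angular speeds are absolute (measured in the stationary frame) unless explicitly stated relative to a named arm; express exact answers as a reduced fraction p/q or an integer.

class = fixed-axis compound train [3 meshes; 3 ratios multiply, 3 sense flips]
mesh 1 [56T→38T]: running ratio 28/19, sense −
mesh 2 [60T→17T]: running ratio 1680/323, sense +
mesh 3 [16T→75T]: running ratio 1792/1615, sense −
ω_out/ω_in = -1792/1615

-1792/1615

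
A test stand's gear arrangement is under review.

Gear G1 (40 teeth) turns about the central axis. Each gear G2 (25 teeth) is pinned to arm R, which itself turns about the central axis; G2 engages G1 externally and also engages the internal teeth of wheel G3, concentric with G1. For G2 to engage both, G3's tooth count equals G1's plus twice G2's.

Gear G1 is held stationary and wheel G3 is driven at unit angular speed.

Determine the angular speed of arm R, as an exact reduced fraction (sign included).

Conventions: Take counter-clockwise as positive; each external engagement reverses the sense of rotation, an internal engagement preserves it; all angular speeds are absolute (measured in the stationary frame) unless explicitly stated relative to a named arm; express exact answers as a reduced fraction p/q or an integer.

9/13

topology: planetary set — G1 40T / G2 25T / G3 90T, arm = carrier (Willis)
ring teeth: 40 + 2·25 = 90
40(ω_sun−ω_arm) = −90(ω_ring−ω_arm),  ω_sun = 0, ω_ring = 1
40(0−ω_arm) = −90(1−ω_arm)  ⇒  130·ω_arm = 90  ⇒  ω_arm = 9/13
exact speed ratio = 9/13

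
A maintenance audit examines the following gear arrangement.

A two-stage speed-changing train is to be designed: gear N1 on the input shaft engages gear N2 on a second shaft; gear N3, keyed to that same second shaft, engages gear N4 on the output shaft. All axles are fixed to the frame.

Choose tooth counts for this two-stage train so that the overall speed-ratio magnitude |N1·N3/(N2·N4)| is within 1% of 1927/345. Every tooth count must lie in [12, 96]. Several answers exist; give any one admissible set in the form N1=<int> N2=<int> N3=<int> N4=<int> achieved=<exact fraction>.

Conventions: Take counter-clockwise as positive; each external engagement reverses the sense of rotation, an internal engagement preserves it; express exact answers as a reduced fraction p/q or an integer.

N1=41 N2=15 N3=47 N4=23 achieved=1927/345

design class (target 1927/345): fixed-axis compound train
target = 1927/345 in lowest terms: an exact hit needs N1·N3 = k·1927 and N2·N4 = k·345 for one integer k, every count in [12, 96]; additionally prefer no 1:1 stage (N1 ≠ N2, N3 ≠ N4)
k = 1: N1·N3 = 1927 = 41·47, N2·N4 = 345 = 15·23
achieved = 41·47/(15·23) = 1927/345; |achieved − target| = 0 ≤ 1927/34500 ✓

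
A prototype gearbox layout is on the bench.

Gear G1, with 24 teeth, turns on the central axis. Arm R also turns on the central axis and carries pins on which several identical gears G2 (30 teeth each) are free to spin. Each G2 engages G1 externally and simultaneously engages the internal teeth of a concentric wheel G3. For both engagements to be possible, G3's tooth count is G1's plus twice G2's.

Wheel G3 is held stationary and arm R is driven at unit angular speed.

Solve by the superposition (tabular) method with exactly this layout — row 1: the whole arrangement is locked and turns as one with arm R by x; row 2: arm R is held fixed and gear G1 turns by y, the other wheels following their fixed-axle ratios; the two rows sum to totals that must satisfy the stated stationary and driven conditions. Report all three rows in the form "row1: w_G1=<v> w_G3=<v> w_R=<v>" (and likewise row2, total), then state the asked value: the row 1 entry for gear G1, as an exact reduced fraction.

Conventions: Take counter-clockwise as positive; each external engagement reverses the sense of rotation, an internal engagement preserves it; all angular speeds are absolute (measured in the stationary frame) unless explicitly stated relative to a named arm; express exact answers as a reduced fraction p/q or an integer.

topology: planetary set — G1 24T / G2 30T / G3 84T, arm = carrier (Willis)
row 1 — lock + rotate with arm: ω_sun = ω_ring = ω_arm = x
row 2 — arm fixed, fixed-axis ratios: sun y, ring −(24/84)·y, arm 0
boundary: total ω_ring = x − (24/84)·y = 0 and total ω_arm = x = 1  ⇒  y = 7/2, x = 1
row 2 ring = −(24/84)·7/2 = -1
totals (row 1 + row 2): sun 1 + 7/2 = 9/2, ring 1 + (-1) = 0, arm 1 + 0 = 1
asked cell (row1, sun) = 1

row1: w_G1=1 w_G3=1 w_R=1
row2: w_G1=7/2 w_G3=-1 w_R=0
total: w_G1=9/2 w_G3=0 w_R=1
asked value: 1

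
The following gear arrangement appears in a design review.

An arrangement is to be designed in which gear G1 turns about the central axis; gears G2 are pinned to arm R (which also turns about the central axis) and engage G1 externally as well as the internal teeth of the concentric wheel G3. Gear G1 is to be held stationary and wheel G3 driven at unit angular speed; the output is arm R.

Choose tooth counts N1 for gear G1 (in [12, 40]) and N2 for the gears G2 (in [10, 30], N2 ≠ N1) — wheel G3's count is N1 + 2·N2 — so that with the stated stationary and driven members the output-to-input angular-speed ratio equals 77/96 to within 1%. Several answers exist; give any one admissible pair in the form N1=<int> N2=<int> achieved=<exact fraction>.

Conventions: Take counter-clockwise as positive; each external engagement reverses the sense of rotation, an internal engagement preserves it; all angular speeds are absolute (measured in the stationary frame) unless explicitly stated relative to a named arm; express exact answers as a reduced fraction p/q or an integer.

N1=19 N2=29 achieved=77/96

design class (target 77/96): planetary set
Willis with ω_sun = 0: ω_arm/ω_ring = N3/(N1+N3); set equal to 77/96  ⇒  N3/N1 = (77/96)/(1 − 77/96) = 77/19
N3 = N1 + 2·N2  ⇒  N2/N1 = (N3/N1 − 1)/2 = (77/19 − 1)/2 = 29/19
smallest multiple with N1 ≥ 12 and N2 ≥ 10: k = 1  ⇒  N1 = 1·19 = 19, N2 = 1·29 = 29 (N1 ≤ 40, N2 ≤ 30, N2 ≠ N1 ✓), N3 = 19 + 2·29 = 77
check: N3/(N1+N3) with N1 = 19, N3 = 77 gives 77/96; |achieved − target| = 0 ≤ 77/9600 ✓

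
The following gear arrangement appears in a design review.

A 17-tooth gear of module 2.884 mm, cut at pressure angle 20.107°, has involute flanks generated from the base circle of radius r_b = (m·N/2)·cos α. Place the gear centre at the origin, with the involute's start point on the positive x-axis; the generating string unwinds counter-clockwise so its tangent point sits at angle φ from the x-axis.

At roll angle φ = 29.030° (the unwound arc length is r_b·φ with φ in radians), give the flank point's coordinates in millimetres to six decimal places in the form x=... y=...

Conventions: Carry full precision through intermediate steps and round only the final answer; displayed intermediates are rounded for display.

x=25.787746 y=0.972671

class = single-mesh tooth geometry [base-circle involute, m = 2.884, 17T]
pitch radius r_p = m·N/2 = 2.884·17/2 = 24.514000
base radius r_b = r_p·cos α = 24.514000·cos 20.107° = 23.019927
roll angle φ = 29.030° = 0.50666908 rad
x = r_b·(cos φ + φ·sin φ) = 25.787746
y = r_b·(sin φ − φ·cos φ) = 0.972671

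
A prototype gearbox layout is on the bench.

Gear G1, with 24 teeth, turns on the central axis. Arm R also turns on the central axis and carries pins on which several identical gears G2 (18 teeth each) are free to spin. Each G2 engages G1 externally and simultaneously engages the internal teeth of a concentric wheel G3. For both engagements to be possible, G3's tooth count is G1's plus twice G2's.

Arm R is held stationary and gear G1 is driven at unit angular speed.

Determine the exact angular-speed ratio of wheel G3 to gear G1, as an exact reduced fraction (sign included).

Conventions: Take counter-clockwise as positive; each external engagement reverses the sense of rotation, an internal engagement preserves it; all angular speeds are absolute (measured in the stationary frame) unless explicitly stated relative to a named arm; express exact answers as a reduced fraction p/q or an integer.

topology: planetary set — G1 24T / G2 18T / G3 60T, arm = carrier (Willis)
ring teeth: 24 + 2·18 = 60
24(ω_sun−ω_arm) = −60(ω_ring−ω_arm),  ω_arm = 0, ω_sun = 1
ω_ring = 0 − (24/60)(1−0) = -2/5
ω_out/ω_in = -2/5

-2/5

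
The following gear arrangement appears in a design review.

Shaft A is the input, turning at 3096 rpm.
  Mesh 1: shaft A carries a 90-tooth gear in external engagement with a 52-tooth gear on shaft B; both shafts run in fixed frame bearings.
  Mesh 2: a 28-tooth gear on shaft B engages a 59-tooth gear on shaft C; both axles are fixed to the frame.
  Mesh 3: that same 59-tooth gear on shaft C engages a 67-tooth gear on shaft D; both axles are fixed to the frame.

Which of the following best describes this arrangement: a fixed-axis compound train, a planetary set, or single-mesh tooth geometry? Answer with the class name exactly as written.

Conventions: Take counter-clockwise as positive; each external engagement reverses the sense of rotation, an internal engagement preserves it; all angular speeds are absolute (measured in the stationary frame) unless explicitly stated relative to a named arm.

topology: fixed-axis compound train — 3 meshes, A→D
classification: fixed-axis compound train

fixed-axis compound train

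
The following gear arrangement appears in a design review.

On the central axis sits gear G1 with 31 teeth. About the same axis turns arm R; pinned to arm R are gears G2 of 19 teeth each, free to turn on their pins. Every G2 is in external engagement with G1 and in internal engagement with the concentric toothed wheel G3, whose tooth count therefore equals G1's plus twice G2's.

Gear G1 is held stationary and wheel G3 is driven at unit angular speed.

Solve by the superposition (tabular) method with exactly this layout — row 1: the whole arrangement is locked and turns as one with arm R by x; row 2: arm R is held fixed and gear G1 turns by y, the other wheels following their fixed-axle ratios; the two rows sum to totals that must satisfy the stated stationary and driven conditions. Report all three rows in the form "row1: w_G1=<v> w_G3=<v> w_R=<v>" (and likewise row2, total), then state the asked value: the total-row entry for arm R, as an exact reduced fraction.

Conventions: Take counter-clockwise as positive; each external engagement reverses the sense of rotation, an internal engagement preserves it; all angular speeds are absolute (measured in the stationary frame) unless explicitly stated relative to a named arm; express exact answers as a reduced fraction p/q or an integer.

row1: w_G1=69/100 w_G3=69/100 w_R=69/100
row2: w_G1=-69/100 w_G3=31/100 w_R=0
total: w_G1=0 w_G3=1 w_R=69/100
asked value: 69/100

class = planetary set [G3 = 31+2·19 = 69; Willis about the carrier]
row 1 — lock + rotate with arm: ω_sun = ω_ring = ω_arm = x
row 2 — arm fixed, fixed-axis ratios: sun y, ring −(31/69)·y, arm 0
boundary: total ω_sun = x + y = 0 and total ω_ring = x − (31/69)·y = 1  ⇒  y = -69/100, x = 69/100
row 2 ring = −(31/69)·(-69/100) = 31/100
totals (row 1 + row 2): sun 69/100 + (-69/100) = 0, ring 69/100 + 31/100 = 1, arm 69/100 + 0 = 69/100
asked cell (total, arm) = 69/100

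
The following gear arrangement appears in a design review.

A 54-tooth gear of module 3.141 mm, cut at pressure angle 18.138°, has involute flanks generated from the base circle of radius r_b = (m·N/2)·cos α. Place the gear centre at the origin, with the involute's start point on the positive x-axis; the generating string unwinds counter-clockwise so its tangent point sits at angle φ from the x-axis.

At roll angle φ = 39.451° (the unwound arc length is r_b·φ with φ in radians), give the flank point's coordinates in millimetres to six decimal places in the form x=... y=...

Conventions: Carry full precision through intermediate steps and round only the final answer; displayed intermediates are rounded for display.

topology: single-mesh involute geometry — m = 3.141, N = 54
pitch radius r_p = m·N/2 = 3.141·54/2 = 84.807000
base radius r_b = r_p·cos α = 84.807000·cos 18.138° = 80.592896
roll angle φ = 39.451° = 0.68854984 rad
x = r_b·(cos φ + φ·sin φ) = 97.492042
y = r_b·(sin φ − φ·cos φ) = 8.360847

x=97.492042 y=8.360847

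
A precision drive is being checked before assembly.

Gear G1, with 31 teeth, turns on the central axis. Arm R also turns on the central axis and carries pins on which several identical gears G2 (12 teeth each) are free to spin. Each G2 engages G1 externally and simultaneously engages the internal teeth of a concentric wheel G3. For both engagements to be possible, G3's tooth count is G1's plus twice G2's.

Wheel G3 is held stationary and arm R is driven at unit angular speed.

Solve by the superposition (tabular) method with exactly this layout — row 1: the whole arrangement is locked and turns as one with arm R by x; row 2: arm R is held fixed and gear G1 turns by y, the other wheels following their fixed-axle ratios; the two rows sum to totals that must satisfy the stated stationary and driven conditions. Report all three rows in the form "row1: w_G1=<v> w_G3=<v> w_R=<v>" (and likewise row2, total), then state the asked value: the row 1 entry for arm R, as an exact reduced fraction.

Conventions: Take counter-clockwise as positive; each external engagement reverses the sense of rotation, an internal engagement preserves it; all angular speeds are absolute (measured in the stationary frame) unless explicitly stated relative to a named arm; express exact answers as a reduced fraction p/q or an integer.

row1: w_G1=1 w_G3=1 w_R=1
row2: w_G1=55/31 w_G3=-1 w_R=0
total: w_G1=86/31 w_G3=0 w_R=1
asked value: 1

topology: planetary set — G1 31T / G2 12T / G3 55T, arm = carrier (Willis)
superposition row 1 [locked train]: every member turns x
row 2 (arm held, sun turns y): ω_ring = −(31/55)·y, ω_arm = 0
boundary: total ω_ring = x − (31/55)·y = 0 and total ω_arm = x = 1  ⇒  y = 55/31, x = 1
row 2 ring = −(31/55)·55/31 = -1
totals (row 1 + row 2): sun 1 + 55/31 = 86/31, ring 1 + (-1) = 0, arm 1 + 0 = 1
asked cell (row1, arm) = 1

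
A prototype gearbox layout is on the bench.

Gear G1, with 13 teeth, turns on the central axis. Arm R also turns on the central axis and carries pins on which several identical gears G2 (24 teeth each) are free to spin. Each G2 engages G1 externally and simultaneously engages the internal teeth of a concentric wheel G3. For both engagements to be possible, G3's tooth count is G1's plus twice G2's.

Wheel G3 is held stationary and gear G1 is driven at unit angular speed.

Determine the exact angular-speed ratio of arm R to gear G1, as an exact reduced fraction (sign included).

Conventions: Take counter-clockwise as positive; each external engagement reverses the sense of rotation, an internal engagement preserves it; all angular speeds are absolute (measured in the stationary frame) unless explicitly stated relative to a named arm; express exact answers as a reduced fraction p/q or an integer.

class = planetary set [G3 = 13+2·24 = 61; Willis about the carrier]
ring teeth: 13 + 2·24 = 61
13(ω_sun−ω_arm) = −61(ω_ring−ω_arm),  ω_ring = 0, ω_sun = 1
13(1−ω_arm) = −61(0−ω_arm)  ⇒  74·ω_arm = 13  ⇒  ω_arm = 13/74
ω_out/ω_in = 13/74

13/74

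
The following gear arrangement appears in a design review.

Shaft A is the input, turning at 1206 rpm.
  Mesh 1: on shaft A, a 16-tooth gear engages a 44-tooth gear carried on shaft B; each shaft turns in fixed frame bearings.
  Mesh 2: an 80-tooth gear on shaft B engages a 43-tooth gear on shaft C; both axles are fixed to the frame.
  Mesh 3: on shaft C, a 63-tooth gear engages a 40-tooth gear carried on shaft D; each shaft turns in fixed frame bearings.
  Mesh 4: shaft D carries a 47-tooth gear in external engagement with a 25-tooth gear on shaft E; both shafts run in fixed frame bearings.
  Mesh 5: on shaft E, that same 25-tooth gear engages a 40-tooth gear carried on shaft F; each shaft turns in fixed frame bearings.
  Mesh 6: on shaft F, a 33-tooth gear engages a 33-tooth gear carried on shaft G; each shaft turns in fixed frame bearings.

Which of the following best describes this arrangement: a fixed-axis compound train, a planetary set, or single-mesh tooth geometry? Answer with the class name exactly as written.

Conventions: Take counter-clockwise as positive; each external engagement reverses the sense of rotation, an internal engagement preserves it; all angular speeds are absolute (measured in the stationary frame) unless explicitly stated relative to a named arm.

fixed-axis compound train

topology: fixed-axis compound train — 6 meshes, A→G
classification: fixed-axis compound train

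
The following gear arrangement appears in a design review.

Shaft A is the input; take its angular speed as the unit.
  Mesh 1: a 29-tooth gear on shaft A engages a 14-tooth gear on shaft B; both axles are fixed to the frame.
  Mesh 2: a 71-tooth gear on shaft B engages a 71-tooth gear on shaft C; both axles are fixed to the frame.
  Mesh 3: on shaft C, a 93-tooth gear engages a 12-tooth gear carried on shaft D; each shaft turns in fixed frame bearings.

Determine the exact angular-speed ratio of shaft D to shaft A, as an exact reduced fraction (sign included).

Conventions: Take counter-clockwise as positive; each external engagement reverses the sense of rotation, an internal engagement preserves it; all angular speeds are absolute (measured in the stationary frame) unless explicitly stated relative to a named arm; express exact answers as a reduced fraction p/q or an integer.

class = fixed-axis compound train [3 meshes; 3 ratios multiply, 3 sense flips]
mesh 1 [29T→14T]: running ratio 29/14, sense −
mesh 2 [71T→71T]: running ratio 29/14, sense +
mesh 3 [93T→12T]: running ratio 899/56, sense −
ω_out/ω_in = -899/56

-899/56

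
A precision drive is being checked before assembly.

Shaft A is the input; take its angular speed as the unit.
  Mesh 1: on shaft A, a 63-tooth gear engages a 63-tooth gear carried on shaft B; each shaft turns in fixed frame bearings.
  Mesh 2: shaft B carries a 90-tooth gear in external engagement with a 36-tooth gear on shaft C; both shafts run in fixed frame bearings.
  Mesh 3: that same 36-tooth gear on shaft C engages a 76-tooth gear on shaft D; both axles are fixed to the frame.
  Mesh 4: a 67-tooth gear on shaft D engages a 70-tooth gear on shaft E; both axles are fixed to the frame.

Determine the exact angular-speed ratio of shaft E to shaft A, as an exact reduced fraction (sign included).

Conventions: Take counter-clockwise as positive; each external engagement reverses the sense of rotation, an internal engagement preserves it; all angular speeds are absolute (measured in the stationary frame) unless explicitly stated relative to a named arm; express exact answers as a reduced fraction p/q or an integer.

class = fixed-axis compound train [4 meshes; 4 ratios multiply, 4 sense flips]
mesh 1 [63T→63T]: running ratio 1, sense −
mesh 2 [90T→36T]: running ratio 5/2, sense +
mesh 3 [36T→76T]: running ratio 45/38, sense −
mesh 4 [67T→70T]: running ratio 603/532, sense +
ω_out/ω_in = 603/532

603/532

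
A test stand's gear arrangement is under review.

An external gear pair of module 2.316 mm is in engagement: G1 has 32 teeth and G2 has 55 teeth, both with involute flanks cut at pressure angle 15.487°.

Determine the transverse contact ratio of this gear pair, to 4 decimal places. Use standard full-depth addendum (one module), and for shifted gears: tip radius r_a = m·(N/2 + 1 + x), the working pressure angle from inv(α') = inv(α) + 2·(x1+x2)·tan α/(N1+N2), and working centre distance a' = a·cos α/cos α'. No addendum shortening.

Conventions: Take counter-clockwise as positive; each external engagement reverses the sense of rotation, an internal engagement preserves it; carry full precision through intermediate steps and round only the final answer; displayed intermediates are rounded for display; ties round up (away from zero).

1.9911

recognized (one external pair, fixed centres): single-mesh tooth geometry, m = 2.316, N1 = 32, N2 = 55
base radii: r_b1 = 35.710536, r_b2 = 61.377484
tip radii: r_a1 = 39.372000, r_a2 = 66.006000
no profile shift: α' = α, a' = a
action lengths: √(r_a1²−r_b1²) = 16.580470, √(r_a2²−r_b2²) = 24.281609
base pitch p_b = π·m·cos α = 7.011747
CR = (16.580470 + 24.281609 − 100.746000·sin 15.48700°)/7.011747 = 1.991074
contact ratio ≈ 1.9911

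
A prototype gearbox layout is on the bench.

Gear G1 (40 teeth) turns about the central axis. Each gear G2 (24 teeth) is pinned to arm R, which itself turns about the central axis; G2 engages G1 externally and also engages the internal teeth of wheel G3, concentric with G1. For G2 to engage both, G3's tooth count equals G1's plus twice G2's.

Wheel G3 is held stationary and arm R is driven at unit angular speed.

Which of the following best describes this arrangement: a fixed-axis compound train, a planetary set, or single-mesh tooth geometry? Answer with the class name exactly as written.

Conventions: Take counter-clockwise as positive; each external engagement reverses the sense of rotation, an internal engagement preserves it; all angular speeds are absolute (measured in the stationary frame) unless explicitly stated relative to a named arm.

planetary set

recognized (axles ride arm R): planetary set, 40/24/88 teeth
classification: planetary set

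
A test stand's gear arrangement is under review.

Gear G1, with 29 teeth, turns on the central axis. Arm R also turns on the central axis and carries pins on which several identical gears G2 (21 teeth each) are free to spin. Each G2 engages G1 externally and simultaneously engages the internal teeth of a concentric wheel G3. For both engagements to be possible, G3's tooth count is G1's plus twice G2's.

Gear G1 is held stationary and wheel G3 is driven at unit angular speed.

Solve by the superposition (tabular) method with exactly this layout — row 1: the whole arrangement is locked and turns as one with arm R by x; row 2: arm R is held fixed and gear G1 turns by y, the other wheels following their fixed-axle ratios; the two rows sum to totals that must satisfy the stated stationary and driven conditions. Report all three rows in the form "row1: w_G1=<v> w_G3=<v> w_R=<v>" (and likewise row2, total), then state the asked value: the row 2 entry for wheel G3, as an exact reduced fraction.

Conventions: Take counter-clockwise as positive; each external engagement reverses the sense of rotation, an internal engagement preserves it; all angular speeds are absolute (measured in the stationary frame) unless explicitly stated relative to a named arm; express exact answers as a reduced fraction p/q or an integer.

row1: w_G1=71/100 w_G3=71/100 w_R=71/100
row2: w_G1=-71/100 w_G3=29/100 w_R=0
total: w_G1=0 w_G3=1 w_R=71/100
asked value: 29/100

recognized (axles ride arm R): planetary set, 29/21/71 teeth
superposition row 1 [locked train]: every member turns x
row 2 (arm held, sun turns y): ω_ring = −(29/71)·y, ω_arm = 0
boundary: total ω_sun = x + y = 0 and total ω_ring = x − (29/71)·y = 1  ⇒  y = -71/100, x = 71/100
row 2 ring = −(29/71)·(-71/100) = 29/100
totals (row 1 + row 2): sun 71/100 + (-71/100) = 0, ring 71/100 + 29/100 = 1, arm 71/100 + 0 = 71/100
asked cell (row2, ring) = 29/100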